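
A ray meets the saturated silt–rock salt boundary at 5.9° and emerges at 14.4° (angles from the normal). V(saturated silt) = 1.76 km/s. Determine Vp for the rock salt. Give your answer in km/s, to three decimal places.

sin 5.9° = 0.1028; sin 14.4° = 0.2487.
V₂ = V₁·(sin θ₂/sin θ₁) = 1.76·(0.2487/0.1028) = 4.258 km/s.

4.258 km/s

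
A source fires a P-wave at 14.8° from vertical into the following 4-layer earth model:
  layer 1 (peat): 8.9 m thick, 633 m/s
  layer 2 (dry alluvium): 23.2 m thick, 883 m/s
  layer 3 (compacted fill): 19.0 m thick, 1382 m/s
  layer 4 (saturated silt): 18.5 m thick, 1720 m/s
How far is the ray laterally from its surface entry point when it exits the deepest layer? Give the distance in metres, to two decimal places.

41.80 m

Ray parameter p = sin 14.8° / 633 m/s = 4.0355e-04 s/m.
Layer 1: θ = 14.80°; offset = 8.9·tan 14.80° = 2.3515 m.
Layer 2: sin θ = p·883 = 0.3563 → θ = 20.88°; offset = 23.2·tan 20.88° = 8.8477 m.
Layer 3: sin θ = p·1382 = 0.5577 → θ = 33.90°; offset = 19.0·tan 33.90° = 12.7661 m.
Layer 4: sin θ = p·1720 = 0.6941 → θ = 43.96°; offset = 18.5·tan 43.96° = 17.8376 m.
Σ offsets = 41.8029 m.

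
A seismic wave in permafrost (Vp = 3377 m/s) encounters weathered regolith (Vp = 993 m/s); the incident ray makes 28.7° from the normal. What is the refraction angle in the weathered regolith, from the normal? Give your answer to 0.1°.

sin θ₁/V₁ = sin θ₂/V₂ ⇒ sin θ₂ = 993·sin 28.7°/3377 = 993·0.4802/3377 = 0.1412.
θ₂ = sin⁻¹(0.1412) = 8.12° (from vertical).

8.1°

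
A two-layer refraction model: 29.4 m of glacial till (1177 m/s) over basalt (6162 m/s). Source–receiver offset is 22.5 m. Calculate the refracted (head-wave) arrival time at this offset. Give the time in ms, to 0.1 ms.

52.7 ms

θ_c = arcsin(V₁/V₂) = arcsin(1177/6162) = 11.01°, cos θ_c = 0.9816.
Intercept time tᵢ = 2h cos θ_c / V₁ = 2·29.4·0.9816/1177 = 0.04904 s.
t = x/V₂ + tᵢ = 22.5/6162 + 0.04904 = 0.05269 s.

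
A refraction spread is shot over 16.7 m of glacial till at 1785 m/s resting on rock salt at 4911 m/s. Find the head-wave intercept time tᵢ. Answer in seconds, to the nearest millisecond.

tᵢ = 2h·√(V₂²−V₁²)/(V₁V₂).
√(V₂²−V₁²) = √(4911²−1785²) = 4575.1 m/s.
tᵢ = 2·16.7·4575.1/(1785·4911) = 0.01743 s.

0.017 s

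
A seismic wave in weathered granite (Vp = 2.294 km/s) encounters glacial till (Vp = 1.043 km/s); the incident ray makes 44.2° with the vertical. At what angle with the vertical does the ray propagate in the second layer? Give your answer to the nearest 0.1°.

sin θ₁/V₁ = sin θ₂/V₂ ⇒ sin θ₂ = 1.043·sin 44.2°/2.294 = 1.043·0.6972/2.294 = 0.3170.
θ₂ = arcsin 0.3170 = 18.48° from the normal.

18.5°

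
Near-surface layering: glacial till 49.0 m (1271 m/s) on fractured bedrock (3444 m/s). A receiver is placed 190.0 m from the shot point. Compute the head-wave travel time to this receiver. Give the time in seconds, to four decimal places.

θ_c = arcsin(V₁/V₂) = arcsin(1271/3444) = 21.66°, cos θ_c = 0.9294.
Intercept time tᵢ = 2h cos θ_c / V₁ = 2·49.0·0.9294/1271 = 0.07166 s.
t = x/V₂ + tᵢ = 190.0/3444 + 0.07166 = 0.12683 s.

0.1268 s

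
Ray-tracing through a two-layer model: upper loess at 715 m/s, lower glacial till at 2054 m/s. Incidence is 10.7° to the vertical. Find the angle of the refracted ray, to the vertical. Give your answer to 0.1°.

32.2°

Snell's law: sin θ₂ = (V₂/V₁)·sin θ₁ = (2054/715)·sin 10.7° = 0.5334.
θ₂ = sin⁻¹(0.5334) = 32.23° (from vertical).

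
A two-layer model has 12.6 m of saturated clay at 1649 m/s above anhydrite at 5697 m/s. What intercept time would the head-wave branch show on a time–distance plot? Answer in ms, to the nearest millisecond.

15 ms

θ_c = arcsin(V₁/V₂) = arcsin(1649/5697) = 16.83°; cos θ_c = 0.9572.
tᵢ = 2h·cos θ_c / V₁ = 2·12.6·0.9572 / 1649 = 0.01463 s.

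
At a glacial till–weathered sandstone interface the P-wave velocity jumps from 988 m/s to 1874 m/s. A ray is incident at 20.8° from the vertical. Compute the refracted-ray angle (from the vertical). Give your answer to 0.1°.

sin θ₁/V₁ = sin θ₂/V₂ ⇒ sin θ₂ = 1874·sin 20.8°/988 = 1874·0.3551/988 = 0.6736.
θ₂ = sin⁻¹(0.6736) = 42.34° (from vertical).

42.3°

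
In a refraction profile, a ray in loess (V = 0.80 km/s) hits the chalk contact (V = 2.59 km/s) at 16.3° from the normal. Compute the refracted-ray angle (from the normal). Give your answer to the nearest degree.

65°

Snell's law: sin θ₂ = (V₂/V₁)·sin θ₁ = (2.59/0.80)·sin 16.3° = 0.9087.
θ₂ = sin⁻¹(0.9087) = 65.32° (from vertical).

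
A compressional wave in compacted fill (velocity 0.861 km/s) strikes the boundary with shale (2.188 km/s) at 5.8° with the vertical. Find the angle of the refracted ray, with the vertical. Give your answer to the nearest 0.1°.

Snell's law: sin θ₂ = (V₂/V₁)·sin θ₁ = (2.188/0.861)·sin 5.8° = 0.2568.
θ₂ = arcsin 0.2568 = 14.88° from the normal.

14.9°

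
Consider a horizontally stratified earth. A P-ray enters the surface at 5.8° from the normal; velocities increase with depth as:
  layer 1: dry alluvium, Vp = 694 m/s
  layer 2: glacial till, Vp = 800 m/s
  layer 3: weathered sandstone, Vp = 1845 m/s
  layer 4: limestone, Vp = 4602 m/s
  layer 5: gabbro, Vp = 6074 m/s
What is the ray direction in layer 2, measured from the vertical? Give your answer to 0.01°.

6.69°

Ray parameter p = sin 5.8° / 694 = 1.4561e-04 s/m.
sin θ_2 = p·V_2 = 1.4561e-04 × 800 = 0.1165.
θ_2 = arcsin 0.1165 = 6.69°.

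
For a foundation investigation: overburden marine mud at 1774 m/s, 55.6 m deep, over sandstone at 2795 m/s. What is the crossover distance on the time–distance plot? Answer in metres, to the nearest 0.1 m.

235.2 m

θ_c = arcsin(1774/2795) = 39.40°, so cos θ_c = 0.7728 and tᵢ = 2h cos θ_c/V₁ = 0.0484 s.
At crossover x/V₁ = x/V₂ + tᵢ ⇒ x = tᵢ/(1/V₁ − 1/V₂) = 0.04844/(5.6370e-04 − 3.5778e-04) = 235.24 m.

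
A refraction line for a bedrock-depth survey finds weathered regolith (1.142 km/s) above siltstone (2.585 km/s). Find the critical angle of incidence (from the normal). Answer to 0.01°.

Critical incidence: sin θ_c = V₁/V₂ = 1.142/2.585 = 0.4418.
θ_c = arcsin 0.4418 = 26.22°.

26.22°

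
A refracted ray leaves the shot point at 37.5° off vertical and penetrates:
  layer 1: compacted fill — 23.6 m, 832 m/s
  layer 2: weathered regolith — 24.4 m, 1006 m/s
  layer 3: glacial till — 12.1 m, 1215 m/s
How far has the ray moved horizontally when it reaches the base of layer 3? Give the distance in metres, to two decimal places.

p = sin θ₁/V₁ = sin 37.5°/832 = 7.3168e-04 s/m is conserved through the stack.
Layer 1: θ = 37.50°; offset = 23.6·tan 37.50° = 18.1089 m.
Layer 2: sin θ = p·1006 = 0.7361 → θ = 47.40°; offset = 24.4·tan 47.40° = 26.5330 m.
Layer 3: sin θ = p·1215 = 0.8890 → θ = 62.75°; offset = 12.1·tan 62.75° = 23.4910 m.
Total horizontal offset = 68.1329 m.

68.13 m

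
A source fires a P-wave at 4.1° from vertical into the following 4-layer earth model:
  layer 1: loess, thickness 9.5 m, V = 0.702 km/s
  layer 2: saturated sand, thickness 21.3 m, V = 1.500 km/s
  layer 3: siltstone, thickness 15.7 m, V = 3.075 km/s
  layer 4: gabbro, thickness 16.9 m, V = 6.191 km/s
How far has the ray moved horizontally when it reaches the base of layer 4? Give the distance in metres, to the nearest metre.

23 m

Ray parameter p = sin 4.1° / 0.702 km/s = 1.0185e-01 s/km.
Layer 1: θ = 4.10°; offset = 9.5·tan 4.10° = 0.681 m.
Layer 2: sin θ = p·1.500 = 0.1528 → θ = 8.79°; offset = 21.3·tan 8.79° = 3.293 m.
Layer 3: sin θ = p·3.075 = 0.3132 → θ = 18.25°; offset = 15.7·tan 18.25° = 5.177 m.
Layer 4: sin θ = p·6.191 = 0.6305 → θ = 39.09°; offset = 16.9·tan 39.09° = 13.729 m.
Σ offsets = 22.881 m.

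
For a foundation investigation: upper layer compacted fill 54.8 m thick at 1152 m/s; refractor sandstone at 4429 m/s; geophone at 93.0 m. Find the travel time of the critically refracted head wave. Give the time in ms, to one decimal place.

112.9 ms

t = x/V₂ + 2h·√(V₂²−V₁²)/(V₁V₂).
√(V₂²−V₁²) = √(4429²−1152²) = 4276.6 m/s; delay term = 2·54.8·4276.6/(1152·4429) = 0.09186 s.
t = 93.0/4429 + 0.09186 = 0.11286 s.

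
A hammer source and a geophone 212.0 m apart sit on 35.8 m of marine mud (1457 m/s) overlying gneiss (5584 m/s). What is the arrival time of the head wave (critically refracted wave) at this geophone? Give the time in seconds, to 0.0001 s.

θ_c = arcsin(V₁/V₂) = arcsin(1457/5584) = 15.12°, cos θ_c = 0.9654.
Intercept time tᵢ = 2h cos θ_c / V₁ = 2·35.8·0.9654/1457 = 0.04744 s.
t = x/V₂ + tᵢ = 212.0/5584 + 0.04744 = 0.08541 s.

0.0854 s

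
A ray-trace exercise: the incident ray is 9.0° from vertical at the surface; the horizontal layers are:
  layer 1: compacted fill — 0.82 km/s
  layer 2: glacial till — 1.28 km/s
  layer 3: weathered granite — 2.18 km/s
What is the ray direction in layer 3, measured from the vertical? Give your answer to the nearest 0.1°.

Snell's law across each interface conserves sin θ / V, so sin θ_3 = V_3·sin θ₁/V₁.
sin θ_3 = 2.18 × sin 9.0° / 0.82 = 0.4159.
θ_3 = 24.58° from the vertical.

24.6°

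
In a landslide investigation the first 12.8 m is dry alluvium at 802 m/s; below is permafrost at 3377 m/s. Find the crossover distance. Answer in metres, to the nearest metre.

θ_c = arcsin(802/3377) = 13.74°, so cos θ_c = 0.9714 and tᵢ = 2h cos θ_c/V₁ = 0.0310 s.
At crossover x/V₁ = x/V₂ + tᵢ ⇒ x = tᵢ/(1/V₁ − 1/V₂) = 0.03101/(1.2469e-03 − 2.9612e-04) = 32.61 m.

33 m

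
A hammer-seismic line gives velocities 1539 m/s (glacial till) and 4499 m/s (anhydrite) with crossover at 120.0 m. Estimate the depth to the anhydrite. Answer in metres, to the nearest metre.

x_cross = 2h·√((V₂+V₁)/(V₂−V₁)) → h = x_cross / (2·√((V₂+V₁)/(V₂−V₁))).
√((V₂+V₁)/(V₂−V₁)) = √((4499+1539)/(4499−1539)) = 1.4282.
h = 120.0 / (2·1.4282) = 42.01 m.

42 m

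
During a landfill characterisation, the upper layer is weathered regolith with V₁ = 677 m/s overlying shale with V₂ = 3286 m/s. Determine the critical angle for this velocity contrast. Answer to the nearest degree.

Critical incidence: sin θ_c = V₁/V₂ = 677/3286 = 0.2060.
θ_c = arcsin 0.2060 = 11.89°.

12°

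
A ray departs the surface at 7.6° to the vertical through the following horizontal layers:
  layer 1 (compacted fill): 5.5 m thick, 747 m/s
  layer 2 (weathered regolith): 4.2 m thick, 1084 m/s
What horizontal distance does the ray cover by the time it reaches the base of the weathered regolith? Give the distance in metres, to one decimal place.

Apply Snell's law at each interface; in layer i the horizontal offset is hᵢ·tan θᵢ.
Layer 1: θ = 7.60°; offset = 5.5·tan 7.60° = 0.734 m.
Layer 2: sin θ = 1084·sin 7.6°/747 = 0.1919, θ = 11.06°; offset = 4.2·tan 11.06° = 0.821 m.
Total horizontal offset = 1.555 m.

1.6 m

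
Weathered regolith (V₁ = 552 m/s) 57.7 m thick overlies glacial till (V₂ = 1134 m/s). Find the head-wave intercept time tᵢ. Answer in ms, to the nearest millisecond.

θ_c = arcsin(V₁/V₂) = arcsin(552/1134) = 29.13°; cos θ_c = 0.8735.
tᵢ = 2h·cos θ_c / V₁ = 2·57.7·0.8735 / 552 = 0.18262 s.

183 ms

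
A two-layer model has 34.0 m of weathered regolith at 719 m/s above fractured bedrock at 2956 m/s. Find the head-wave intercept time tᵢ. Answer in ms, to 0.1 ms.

tᵢ = 2h·√(V₂²−V₁²)/(V₁V₂).
√(V₂²−V₁²) = √(2956²−719²) = 2867.2 m/s.
tᵢ = 2·34.0·2867.2/(719·2956) = 0.09174 s.

91.7 ms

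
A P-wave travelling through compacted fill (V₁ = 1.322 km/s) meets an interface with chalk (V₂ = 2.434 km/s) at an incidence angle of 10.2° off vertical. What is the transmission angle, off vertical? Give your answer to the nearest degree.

19°

sin θ₁/V₁ = sin θ₂/V₂ ⇒ sin θ₂ = 2.434·sin 10.2°/1.322 = 2.434·0.1771/1.322 = 0.3260.
θ₂ = sin⁻¹(0.3260) = 19.03° (from vertical).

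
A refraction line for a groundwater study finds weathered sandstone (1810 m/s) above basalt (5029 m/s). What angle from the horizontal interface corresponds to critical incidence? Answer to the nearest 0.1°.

At critical incidence the refracted ray runs along the interface (θ₂ = 90°), so sin θ_c = V₁/V₂.
θ_c = arcsin(1810/5029) = arcsin 0.3599 = 21.09°.
Measured from the interface: 90° − 21.09° = 68.91°.

68.9°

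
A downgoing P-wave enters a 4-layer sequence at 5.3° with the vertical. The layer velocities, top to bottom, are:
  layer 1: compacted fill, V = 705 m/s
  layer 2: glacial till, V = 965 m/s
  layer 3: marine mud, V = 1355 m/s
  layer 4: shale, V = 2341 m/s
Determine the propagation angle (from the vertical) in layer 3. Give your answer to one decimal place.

Ray parameter p = sin 5.3° / 705 = 1.3102e-04 s/m.
sin θ_3 = p·V_3 = 1.3102e-04 × 1355 = 0.1775.
θ_3 = 10.23° from the vertical.

10.2°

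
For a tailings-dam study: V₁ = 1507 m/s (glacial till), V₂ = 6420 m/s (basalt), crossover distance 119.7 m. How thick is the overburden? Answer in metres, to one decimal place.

x_cross = 2h·√((V₂+V₁)/(V₂−V₁)) → h = x_cross / (2·√((V₂+V₁)/(V₂−V₁))).
√((V₂+V₁)/(V₂−V₁)) = √((6420+1507)/(6420−1507)) = 1.2702.
h = 119.7 / (2·1.2702) = 47.12 m.

47.1 m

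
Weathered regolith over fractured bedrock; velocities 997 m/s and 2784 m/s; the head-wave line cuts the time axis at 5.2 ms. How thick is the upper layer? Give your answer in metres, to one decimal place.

2.8 m

h = tᵢ·V₁·V₂ / (2·√(V₂²−V₁²)).
√(V₂²−V₁²) = √(2784² − 997²) = 2599.4 m/s.
h = 0.0052 s × 997 × 2784 / (2 × 2599.4) = 2.78 m.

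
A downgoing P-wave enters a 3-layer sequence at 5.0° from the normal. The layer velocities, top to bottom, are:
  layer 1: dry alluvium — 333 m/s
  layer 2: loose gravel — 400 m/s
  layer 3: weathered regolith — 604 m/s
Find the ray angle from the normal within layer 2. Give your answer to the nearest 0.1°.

Snell's law across each interface conserves sin θ / V, so sin θ_2 = V_2·sin θ₁/V₁.
sin θ_2 = 400 × sin 5.0° / 333 = 0.1047.
θ_2 = arcsin 0.1047 = 6.01°.

6.0°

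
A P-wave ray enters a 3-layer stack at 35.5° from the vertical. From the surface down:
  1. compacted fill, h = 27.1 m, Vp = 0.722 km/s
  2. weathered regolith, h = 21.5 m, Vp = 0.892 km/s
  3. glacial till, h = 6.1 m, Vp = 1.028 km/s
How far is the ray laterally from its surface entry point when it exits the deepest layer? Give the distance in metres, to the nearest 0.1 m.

Ray parameter p = sin 35.5° / 0.722 km/s = 8.0430e-01 s/km.
Layer 1: θ = 35.50°; offset = 27.1·tan 35.50° = 19.330 m.
Layer 2: sin θ = p·0.892 = 0.7174 → θ = 45.84°; offset = 21.5·tan 45.84° = 22.142 m.
Layer 3: sin θ = p·1.028 = 0.8268 → θ = 55.77°; offset = 6.1·tan 55.77° = 8.967 m.
Summing the layer offsets gives 50.439 m.

50.4 m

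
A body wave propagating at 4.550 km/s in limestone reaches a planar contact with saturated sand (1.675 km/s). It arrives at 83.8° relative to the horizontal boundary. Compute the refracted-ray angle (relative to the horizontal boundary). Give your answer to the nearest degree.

Convert to the normal: θ₁ = 90° − 83.8° = 6.2°.
sin θ₁/V₁ = sin θ₂/V₂ ⇒ sin θ₂ = 1.675·sin 6.2°/4.550 = 1.675·0.1080/4.550 = 0.0398.
θ₂ = sin⁻¹(0.0398) = 2.28° (from vertical).
From the interface: 90° − 2.28° = 87.72°.

88°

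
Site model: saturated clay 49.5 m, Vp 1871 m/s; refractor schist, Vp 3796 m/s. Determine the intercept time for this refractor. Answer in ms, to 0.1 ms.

θ_c = arcsin(V₁/V₂) = arcsin(1871/3796) = 29.53°; cos θ_c = 0.8701.
tᵢ = 2h·cos θ_c / V₁ = 2·49.5·0.8701 / 1871 = 0.04604 s.

46.0 ms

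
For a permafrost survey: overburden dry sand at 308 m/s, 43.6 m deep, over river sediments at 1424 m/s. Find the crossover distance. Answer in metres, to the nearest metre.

θ_c = arcsin(308/1424) = 12.49°, so cos θ_c = 0.9763 and tᵢ = 2h cos θ_c/V₁ = 0.2764 s.
At crossover x/V₁ = x/V₂ + tᵢ ⇒ x = tᵢ/(1/V₁ − 1/V₂) = 0.27642/(3.2468e-03 − 7.0225e-04) = 108.63 m.

109 m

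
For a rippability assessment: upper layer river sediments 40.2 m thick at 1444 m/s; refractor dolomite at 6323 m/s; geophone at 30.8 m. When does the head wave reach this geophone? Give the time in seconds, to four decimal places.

0.0591 s

θ_c = arcsin(V₁/V₂) = arcsin(1444/6323) = 13.20°, cos θ_c = 0.9736.
Intercept time tᵢ = 2h cos θ_c / V₁ = 2·40.2·0.9736/1444 = 0.05421 s.
t = x/V₂ + tᵢ = 30.8/6323 + 0.05421 = 0.05908 s.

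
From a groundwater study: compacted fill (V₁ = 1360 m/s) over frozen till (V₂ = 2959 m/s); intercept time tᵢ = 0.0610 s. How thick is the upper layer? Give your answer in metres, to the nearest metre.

θ_c = arcsin(1360/2959) = 27.36°; cos θ_c = 0.8881.
tᵢ = 2h cos θ_c/V₁ ⇒ h = tᵢ·V₁/(2 cos θ_c) = 0.061·1360/(2·0.8881) = 46.71 m.

47 m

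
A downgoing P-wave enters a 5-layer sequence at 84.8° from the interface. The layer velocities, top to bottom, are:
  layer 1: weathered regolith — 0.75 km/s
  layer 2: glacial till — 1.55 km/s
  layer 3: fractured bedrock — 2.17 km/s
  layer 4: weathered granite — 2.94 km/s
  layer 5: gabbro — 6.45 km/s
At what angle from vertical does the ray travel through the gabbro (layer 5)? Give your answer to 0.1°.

From the normal: θ₁ = 90° − 84.8° = 5.2°.
Ray parameter p = sin 5.2° / 0.75 = 1.2084e-01 s/km.
sin θ_5 = p·V_5 = 1.2084e-01 × 6.45 = 0.7794.
θ_5 = 51.21° from the vertical.

51.2°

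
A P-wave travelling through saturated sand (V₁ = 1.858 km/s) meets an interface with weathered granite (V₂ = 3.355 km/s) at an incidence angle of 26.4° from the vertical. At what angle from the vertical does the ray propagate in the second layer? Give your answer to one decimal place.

sin θ₁/V₁ = sin θ₂/V₂ ⇒ sin θ₂ = 3.355·sin 26.4°/1.858 = 3.355·0.4446/1.858 = 0.8029.
θ₂ = arcsin 0.8029 = 53.41° from the normal.

53.4°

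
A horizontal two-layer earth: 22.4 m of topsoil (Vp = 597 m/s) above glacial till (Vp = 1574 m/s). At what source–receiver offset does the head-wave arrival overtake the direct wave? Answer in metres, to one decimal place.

66.8 m

x_cross = 2h·√((V₂+V₁)/(V₂−V₁)).
(V₂+V₁)/(V₂−V₁) = (1574+597)/(1574−597) = 2.2221; √ = 1.4907.
x_cross = 2·22.4·1.4907 = 66.78 m.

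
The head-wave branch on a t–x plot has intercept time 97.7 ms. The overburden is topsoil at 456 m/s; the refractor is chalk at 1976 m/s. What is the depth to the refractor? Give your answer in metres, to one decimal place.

h = tᵢ·V₁·V₂ / (2·√(V₂²−V₁²)).
√(V₂²−V₁²) = √(1976² − 456²) = 1922.7 m/s.
h = 0.0977 s × 456 × 1976 / (2 × 1922.7) = 22.89 m.

22.9 m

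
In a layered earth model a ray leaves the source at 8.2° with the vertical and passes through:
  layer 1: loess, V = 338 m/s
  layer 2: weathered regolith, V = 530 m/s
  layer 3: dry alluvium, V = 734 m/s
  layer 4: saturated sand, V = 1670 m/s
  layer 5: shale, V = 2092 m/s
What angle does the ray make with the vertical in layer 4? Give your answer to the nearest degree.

45°

Ray parameter p = sin 8.2° / 338 = 4.2198e-04 s/m.
sin θ_4 = p·V_4 = 4.2198e-04 × 1670 = 0.7047.
θ_4 = arcsin 0.7047 = 44.81°.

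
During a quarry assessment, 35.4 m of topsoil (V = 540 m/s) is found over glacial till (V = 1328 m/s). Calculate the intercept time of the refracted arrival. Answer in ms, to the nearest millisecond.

tᵢ = 2h·√(V₂²−V₁²)/(V₁V₂).
√(V₂²−V₁²) = √(1328²−540²) = 1213.3 m/s.
tᵢ = 2·35.4·1213.3/(540·1328) = 0.11978 s.

120 ms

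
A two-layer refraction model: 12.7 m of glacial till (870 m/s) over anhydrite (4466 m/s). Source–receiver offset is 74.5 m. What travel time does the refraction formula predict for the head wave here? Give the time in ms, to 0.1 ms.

45.3 ms

t = x/V₂ + 2h·√(V₂²−V₁²)/(V₁V₂).
√(V₂²−V₁²) = √(4466²−870²) = 4380.4 m/s; delay term = 2·12.7·4380.4/(870·4466) = 0.02864 s.
t = 74.5/4466 + 0.02864 = 0.04532 s.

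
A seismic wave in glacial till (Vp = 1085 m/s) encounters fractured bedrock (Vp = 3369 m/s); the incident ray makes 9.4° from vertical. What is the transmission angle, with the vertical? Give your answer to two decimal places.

Snell's law: sin θ₂ = (V₂/V₁)·sin θ₁ = (3369/1085)·sin 9.4° = 0.5071.
θ₂ = arcsin 0.5071 = 30.47° from the normal.

30.47°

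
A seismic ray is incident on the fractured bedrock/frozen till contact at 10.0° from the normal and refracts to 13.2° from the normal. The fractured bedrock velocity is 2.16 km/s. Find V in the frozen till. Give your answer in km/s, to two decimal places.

sin 10.0° = 0.1736; sin 13.2° = 0.2284.
V₂ = V₁·(sin θ₂/sin θ₁) = 2.16·(0.2284/0.1736) = 2.84 km/s.

2.84 km/s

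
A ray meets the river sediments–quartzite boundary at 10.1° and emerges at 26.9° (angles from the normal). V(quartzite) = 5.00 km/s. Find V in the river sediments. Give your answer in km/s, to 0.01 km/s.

sin 10.1° = 0.1754; sin 26.9° = 0.4524.
V₁ = V₂·(sin θ₁/sin θ₂) = 5.00·(0.1754/0.4524) = 1.94 km/s.

1.94 km/s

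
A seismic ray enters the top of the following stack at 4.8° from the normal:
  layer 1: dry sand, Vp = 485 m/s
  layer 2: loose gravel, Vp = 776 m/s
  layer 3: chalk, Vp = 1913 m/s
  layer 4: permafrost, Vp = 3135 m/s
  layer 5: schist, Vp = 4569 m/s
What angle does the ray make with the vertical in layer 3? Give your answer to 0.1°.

19.3°

Snell's law across each interface conserves sin θ / V, so sin θ_3 = V_3·sin θ₁/V₁.
sin θ_3 = 1913 × sin 4.8° / 485 = 0.3301.
θ_3 = 19.27° from the vertical.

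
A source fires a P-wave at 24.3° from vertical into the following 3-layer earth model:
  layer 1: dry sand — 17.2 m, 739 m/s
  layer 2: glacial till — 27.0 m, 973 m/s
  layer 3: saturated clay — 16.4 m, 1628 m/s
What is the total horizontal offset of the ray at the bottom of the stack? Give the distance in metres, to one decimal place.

Apply Snell's law at each interface; in layer i the horizontal offset is hᵢ·tan θᵢ.
Layer 1: θ = 24.30°; offset = 17.2·tan 24.30° = 7.766 m.
Layer 2: sin θ = 973·sin 24.3°/739 = 0.5418, θ = 32.81°; offset = 27.0·tan 32.81° = 17.405 m.
Layer 3: sin θ = 1628·sin 24.3°/739 = 0.9066, θ = 65.03°; offset = 16.4·tan 65.03° = 35.224 m.
Summing the layer offsets gives 60.395 m.

60.4 m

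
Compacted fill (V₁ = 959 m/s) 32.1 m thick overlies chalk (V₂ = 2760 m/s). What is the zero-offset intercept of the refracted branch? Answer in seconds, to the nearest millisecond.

0.063 s

tᵢ = 2h·√(V₂²−V₁²)/(V₁V₂).
√(V₂²−V₁²) = √(2760²−959²) = 2588.0 m/s.
tᵢ = 2·32.1·2588.0/(959·2760) = 0.06277 s.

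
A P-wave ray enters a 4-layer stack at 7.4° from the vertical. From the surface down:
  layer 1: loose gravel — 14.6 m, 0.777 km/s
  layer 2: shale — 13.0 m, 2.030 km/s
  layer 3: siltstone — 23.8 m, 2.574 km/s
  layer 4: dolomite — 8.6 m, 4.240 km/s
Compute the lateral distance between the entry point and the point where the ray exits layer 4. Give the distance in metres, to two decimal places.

Ray parameter p = sin 7.4° / 0.777 km/s = 1.6576e-01 s/km.
Layer 1: θ = 7.40°; offset = 14.6·tan 7.40° = 1.8962 m.
Layer 2: sin θ = p·2.030 = 0.3365 → θ = 19.66°; offset = 13.0·tan 19.66° = 4.6453 m.
Layer 3: sin θ = p·2.574 = 0.4267 → θ = 25.26°; offset = 23.8·tan 25.26° = 11.2280 m.
Layer 4: sin θ = p·4.240 = 0.7028 → θ = 44.65°; offset = 8.6·tan 44.65° = 8.4967 m.
Total horizontal offset = 26.2662 m.

26.27 m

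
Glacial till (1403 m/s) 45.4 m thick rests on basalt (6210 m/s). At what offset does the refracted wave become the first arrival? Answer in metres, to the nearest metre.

x_cross = 2h·√((V₂+V₁)/(V₂−V₁)).
(V₂+V₁)/(V₂−V₁) = (6210+1403)/(6210−1403) = 1.5837; √ = 1.2585.
x_cross = 2·45.4·1.2585 = 114.27 m.

114 m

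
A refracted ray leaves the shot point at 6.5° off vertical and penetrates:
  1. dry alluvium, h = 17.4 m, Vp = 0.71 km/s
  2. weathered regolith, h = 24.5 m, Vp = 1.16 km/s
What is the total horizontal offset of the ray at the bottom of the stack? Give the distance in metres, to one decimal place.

6.6 m

Ray parameter p = sin 6.5° / 0.71 km/s = 1.5944e-01 s/km.
Layer 1: θ = 6.50°; offset = 17.4·tan 6.50° = 1.982 m.
Layer 2: sin θ = p·1.16 = 0.1850 → θ = 10.66°; offset = 24.5·tan 10.66° = 4.611 m.
Summing the layer offsets gives 6.593 m.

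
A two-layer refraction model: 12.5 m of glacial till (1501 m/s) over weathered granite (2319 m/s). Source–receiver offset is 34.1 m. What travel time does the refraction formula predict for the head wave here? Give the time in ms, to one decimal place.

t = x/V₂ + 2h·√(V₂²−V₁²)/(V₁V₂).
√(V₂²−V₁²) = √(2319²−1501²) = 1767.7 m/s; delay term = 2·12.5·1767.7/(1501·2319) = 0.01270 s.
t = 34.1/2319 + 0.01270 = 0.02740 s.

27.4 ms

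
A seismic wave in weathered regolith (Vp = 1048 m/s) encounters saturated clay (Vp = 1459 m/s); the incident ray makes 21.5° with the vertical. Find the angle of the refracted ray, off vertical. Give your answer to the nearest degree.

Snell's law: sin θ₂ = (V₂/V₁)·sin θ₁ = (1459/1048)·sin 21.5° = 0.5102.
θ₂ = sin⁻¹(0.5102) = 30.68° (from vertical).

31°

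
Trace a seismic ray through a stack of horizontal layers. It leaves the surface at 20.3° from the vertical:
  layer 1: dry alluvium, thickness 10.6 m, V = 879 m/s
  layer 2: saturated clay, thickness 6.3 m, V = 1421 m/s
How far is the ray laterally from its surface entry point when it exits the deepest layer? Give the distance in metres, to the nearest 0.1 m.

Apply Snell's law at each interface; in layer i the horizontal offset is hᵢ·tan θᵢ.
Layer 1: θ = 20.30°; offset = 10.6·tan 20.30° = 3.921 m.
Layer 2: sin θ = 1421·sin 20.3°/879 = 0.5609, θ = 34.12°; offset = 6.3·tan 34.12° = 4.268 m.
Summing the layer offsets gives 8.189 m.

8.2 m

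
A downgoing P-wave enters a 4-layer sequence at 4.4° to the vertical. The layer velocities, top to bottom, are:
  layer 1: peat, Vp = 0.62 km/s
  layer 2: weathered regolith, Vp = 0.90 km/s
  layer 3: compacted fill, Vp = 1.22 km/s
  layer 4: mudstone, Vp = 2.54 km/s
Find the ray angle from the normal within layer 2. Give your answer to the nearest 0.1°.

Ray parameter p = sin 4.4° / 0.62 = 1.2374e-01 s/km.
sin θ_2 = p·V_2 = 1.2374e-01 × 0.90 = 0.1114.
θ_2 = 6.39° from the vertical.

6.4°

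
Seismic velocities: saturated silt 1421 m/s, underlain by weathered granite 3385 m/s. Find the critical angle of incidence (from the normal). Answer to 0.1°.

Critical incidence: sin θ_c = V₁/V₂ = 1421/3385 = 0.4198.
θ_c = arcsin 0.4198 = 24.82°.

24.8°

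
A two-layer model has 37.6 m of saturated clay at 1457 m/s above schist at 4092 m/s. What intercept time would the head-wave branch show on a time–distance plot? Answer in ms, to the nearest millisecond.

48 ms

tᵢ = 2h·√(V₂²−V₁²)/(V₁V₂).
√(V₂²−V₁²) = √(4092²−1457²) = 3823.8 m/s.
tᵢ = 2·37.6·3823.8/(1457·4092) = 0.04823 s.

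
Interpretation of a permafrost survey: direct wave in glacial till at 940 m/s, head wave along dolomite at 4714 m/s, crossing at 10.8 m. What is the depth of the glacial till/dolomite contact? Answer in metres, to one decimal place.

4.4 m

x_cross = 2h·√((V₂+V₁)/(V₂−V₁)) → h = x_cross / (2·√((V₂+V₁)/(V₂−V₁))).
√((V₂+V₁)/(V₂−V₁)) = √((4714+940)/(4714−940)) = 1.2240.
h = 10.8 / (2·1.2240) = 4.41 m.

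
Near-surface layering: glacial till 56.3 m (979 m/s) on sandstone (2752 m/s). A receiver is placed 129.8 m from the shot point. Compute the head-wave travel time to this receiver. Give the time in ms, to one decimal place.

θ_c = arcsin(V₁/V₂) = arcsin(979/2752) = 20.84°, cos θ_c = 0.9346.
Intercept time tᵢ = 2h cos θ_c / V₁ = 2·56.3·0.9346/979 = 0.10749 s.
t = x/V₂ + tᵢ = 129.8/2752 + 0.10749 = 0.15466 s.

154.7 ms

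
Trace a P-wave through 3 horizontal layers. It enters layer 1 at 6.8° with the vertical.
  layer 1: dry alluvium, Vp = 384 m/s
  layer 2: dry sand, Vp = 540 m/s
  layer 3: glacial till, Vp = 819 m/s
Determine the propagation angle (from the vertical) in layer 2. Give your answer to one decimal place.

Ray parameter p = sin 6.8° / 384 = 3.0834e-04 s/m.
sin θ_2 = p·V_2 = 3.0834e-04 × 540 = 0.1665.
θ_2 = 9.58° from the vertical.

9.6°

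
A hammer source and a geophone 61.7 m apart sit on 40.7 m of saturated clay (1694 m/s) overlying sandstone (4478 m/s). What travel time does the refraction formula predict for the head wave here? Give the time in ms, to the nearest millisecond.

58 ms

t = x/V₂ + 2h·√(V₂²−V₁²)/(V₁V₂).
√(V₂²−V₁²) = √(4478²−1694²) = 4145.2 m/s; delay term = 2·40.7·4145.2/(1694·4478) = 0.04448 s.
t = 61.7/4478 + 0.04448 = 0.05826 s.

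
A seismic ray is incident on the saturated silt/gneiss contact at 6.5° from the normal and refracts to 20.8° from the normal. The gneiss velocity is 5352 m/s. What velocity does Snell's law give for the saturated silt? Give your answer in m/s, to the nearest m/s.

Snell's law: sin 6.5°/V₁ = sin 20.8°/V₂.
V₁ = V₂·sin 6.5°/sin 20.8° = 5352 × 0.3188 = 1706.14 m/s.

1706 m/s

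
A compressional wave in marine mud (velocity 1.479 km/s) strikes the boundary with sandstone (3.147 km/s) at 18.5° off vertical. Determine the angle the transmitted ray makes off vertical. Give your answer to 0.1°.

sin θ₁/V₁ = sin θ₂/V₂ ⇒ sin θ₂ = 3.147·sin 18.5°/1.479 = 3.147·0.3173/1.479 = 0.6752.
θ₂ = sin⁻¹(0.6752) = 42.47° (from vertical).

42.5°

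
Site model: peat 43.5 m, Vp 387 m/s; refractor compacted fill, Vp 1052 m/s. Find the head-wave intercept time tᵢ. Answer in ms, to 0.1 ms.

θ_c = arcsin(V₁/V₂) = arcsin(387/1052) = 21.58°; cos θ_c = 0.9299.
tᵢ = 2h·cos θ_c / V₁ = 2·43.5·0.9299 / 387 = 0.20904 s.

209.0 ms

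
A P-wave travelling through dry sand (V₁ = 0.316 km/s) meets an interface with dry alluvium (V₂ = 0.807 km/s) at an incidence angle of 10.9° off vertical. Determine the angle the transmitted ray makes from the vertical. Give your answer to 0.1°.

sin θ₁/V₁ = sin θ₂/V₂ ⇒ sin θ₂ = 0.807·sin 10.9°/0.316 = 0.807·0.1891/0.316 = 0.4829.
θ₂ = sin⁻¹(0.4829) = 28.88° (from vertical).

28.9°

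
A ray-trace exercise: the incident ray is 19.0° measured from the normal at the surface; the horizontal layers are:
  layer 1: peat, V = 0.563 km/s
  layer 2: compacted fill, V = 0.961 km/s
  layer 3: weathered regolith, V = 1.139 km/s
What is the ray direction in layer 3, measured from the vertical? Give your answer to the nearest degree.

41°

Snell's law across each interface conserves sin θ / V, so sin θ_3 = V_3·sin θ₁/V₁.
sin θ_3 = 1.139 × sin 19.0° / 0.563 = 0.6587.
θ_3 = arcsin 0.6587 = 41.20°.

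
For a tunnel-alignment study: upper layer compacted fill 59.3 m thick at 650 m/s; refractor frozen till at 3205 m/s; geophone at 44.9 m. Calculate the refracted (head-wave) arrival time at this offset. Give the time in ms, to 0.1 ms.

t = x/V₂ + 2h·√(V₂²−V₁²)/(V₁V₂).
√(V₂²−V₁²) = √(3205²−650²) = 3138.4 m/s; delay term = 2·59.3·3138.4/(650·3205) = 0.17867 s.
t = 44.9/3205 + 0.17867 = 0.19268 s.

192.7 ms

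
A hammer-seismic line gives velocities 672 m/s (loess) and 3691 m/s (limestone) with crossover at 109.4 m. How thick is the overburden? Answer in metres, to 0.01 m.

x_cross = 2h·√((V₂+V₁)/(V₂−V₁)) → h = x_cross / (2·√((V₂+V₁)/(V₂−V₁))).
√((V₂+V₁)/(V₂−V₁)) = √((3691+672)/(3691−672)) = 1.2022.
h = 109.4 / (2·1.2022) = 45.50 m.

45.50 m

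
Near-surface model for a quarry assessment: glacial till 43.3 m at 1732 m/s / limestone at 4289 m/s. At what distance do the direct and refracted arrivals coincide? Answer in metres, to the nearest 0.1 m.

θ_c = arcsin(1732/4289) = 23.82°, so cos θ_c = 0.9148 and tᵢ = 2h cos θ_c/V₁ = 0.0457 s.
At crossover x/V₁ = x/V₂ + tᵢ ⇒ x = tᵢ/(1/V₁ − 1/V₂) = 0.04574/(5.7737e-04 − 2.3315e-04) = 132.89 m.

132.9 m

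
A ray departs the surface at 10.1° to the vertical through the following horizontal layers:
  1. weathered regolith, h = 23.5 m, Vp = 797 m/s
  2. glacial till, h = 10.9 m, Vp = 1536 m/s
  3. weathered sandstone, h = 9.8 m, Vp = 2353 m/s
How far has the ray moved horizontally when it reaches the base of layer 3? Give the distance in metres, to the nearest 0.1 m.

Ray parameter p = sin 10.1° / 797 m/s = 2.2003e-04 s/m.
Layer 1: θ = 10.10°; offset = 23.5·tan 10.10° = 4.186 m.
Layer 2: sin θ = p·1536 = 0.3380 → θ = 19.75°; offset = 10.9·tan 19.75° = 3.914 m.
Layer 3: sin θ = p·2353 = 0.5177 → θ = 31.18°; offset = 9.8·tan 31.18° = 5.931 m.
Total horizontal offset = 14.031 m.

14.0 m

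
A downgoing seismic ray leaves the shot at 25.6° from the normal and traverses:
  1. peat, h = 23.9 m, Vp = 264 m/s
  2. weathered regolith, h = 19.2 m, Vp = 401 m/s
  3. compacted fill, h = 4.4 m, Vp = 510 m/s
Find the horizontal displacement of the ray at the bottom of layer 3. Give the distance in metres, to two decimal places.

34.82 m

p = sin θ₁/V₁ = sin 25.6°/264 = 1.6367e-03 s/m is conserved through the stack.
Layer 1: θ = 25.60°; offset = 23.9·tan 25.60° = 11.4510 m.
Layer 2: sin θ = p·401 = 0.6563 → θ = 41.02°; offset = 19.2·tan 41.02° = 16.7016 m.
Layer 3: sin θ = p·510 = 0.8347 → θ = 56.59°; offset = 4.4·tan 56.59° = 6.6693 m.
Summing the layer offsets gives 34.8219 m.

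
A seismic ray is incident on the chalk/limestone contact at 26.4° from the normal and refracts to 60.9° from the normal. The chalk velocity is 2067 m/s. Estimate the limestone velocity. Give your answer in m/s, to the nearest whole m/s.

Snell's law: sin 26.4°/V₁ = sin 60.9°/V₂.
V₂ = V₁·sin 60.9°/sin 26.4° = 2067 × 1.9651 = 4061.95 m/s.

4062 m/s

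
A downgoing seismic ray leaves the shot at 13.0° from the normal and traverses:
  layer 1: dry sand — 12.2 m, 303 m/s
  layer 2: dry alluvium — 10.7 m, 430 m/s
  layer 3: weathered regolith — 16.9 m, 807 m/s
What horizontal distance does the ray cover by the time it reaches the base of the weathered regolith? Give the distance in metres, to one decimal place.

19.1 m

p = sin θ₁/V₁ = sin 13.0°/303 = 7.4241e-04 s/m is conserved through the stack.
Layer 1: θ = 13.00°; offset = 12.2·tan 13.00° = 2.817 m.
Layer 2: sin θ = p·430 = 0.3192 → θ = 18.62°; offset = 10.7·tan 18.62° = 3.604 m.
Layer 3: sin θ = p·807 = 0.5991 → θ = 36.81°; offset = 16.9·tan 36.81° = 12.646 m.
Σ offsets = 19.067 m.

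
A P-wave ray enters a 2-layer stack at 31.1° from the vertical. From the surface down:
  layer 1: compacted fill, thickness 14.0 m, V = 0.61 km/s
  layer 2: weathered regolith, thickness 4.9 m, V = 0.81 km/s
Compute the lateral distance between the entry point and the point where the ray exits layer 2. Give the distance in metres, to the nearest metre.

13 m

Apply Snell's law at each interface; in layer i the horizontal offset is hᵢ·tan θᵢ.
Layer 1: θ = 31.10°; offset = 14.0·tan 31.10° = 8.445 m.
Layer 2: sin θ = 0.81·sin 31.1°/0.61 = 0.6859, θ = 43.31°; offset = 4.9·tan 43.31° = 4.618 m.
Σ offsets = 13.064 m.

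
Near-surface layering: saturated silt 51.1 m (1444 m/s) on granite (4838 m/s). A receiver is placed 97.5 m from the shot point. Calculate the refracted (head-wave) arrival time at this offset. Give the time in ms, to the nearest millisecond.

t = x/V₂ + 2h·√(V₂²−V₁²)/(V₁V₂).
√(V₂²−V₁²) = √(4838²−1444²) = 4617.5 m/s; delay term = 2·51.1·4617.5/(1444·4838) = 0.06755 s.
t = 97.5/4838 + 0.06755 = 0.08770 s.

88 ms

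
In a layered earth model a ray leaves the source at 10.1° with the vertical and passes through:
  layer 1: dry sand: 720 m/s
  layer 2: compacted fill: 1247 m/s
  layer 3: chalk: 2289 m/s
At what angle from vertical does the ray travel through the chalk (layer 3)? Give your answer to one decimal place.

Ray parameter p = sin 10.1° / 720 = 2.4356e-04 s/m.
sin θ_3 = p·V_3 = 2.4356e-04 × 2289 = 0.5575.
θ_3 = arcsin 0.5575 = 33.88°.

33.9°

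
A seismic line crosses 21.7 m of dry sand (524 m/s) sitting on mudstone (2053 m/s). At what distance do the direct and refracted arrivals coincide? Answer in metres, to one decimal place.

56.3 m

θ_c = arcsin(524/2053) = 14.79°, so cos θ_c = 0.9669 and tᵢ = 2h cos θ_c/V₁ = 0.0801 s.
At crossover x/V₁ = x/V₂ + tᵢ ⇒ x = tᵢ/(1/V₁ − 1/V₂) = 0.08008/(1.9084e-03 − 4.8709e-04) = 56.34 m.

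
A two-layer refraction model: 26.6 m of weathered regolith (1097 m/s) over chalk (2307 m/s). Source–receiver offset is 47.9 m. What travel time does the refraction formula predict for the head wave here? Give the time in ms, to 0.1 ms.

t = x/V₂ + 2h·√(V₂²−V₁²)/(V₁V₂).
√(V₂²−V₁²) = √(2307²−1097²) = 2029.5 m/s; delay term = 2·26.6·2029.5/(1097·2307) = 0.04266 s.
t = 47.9/2307 + 0.04266 = 0.06343 s.

63.4 ms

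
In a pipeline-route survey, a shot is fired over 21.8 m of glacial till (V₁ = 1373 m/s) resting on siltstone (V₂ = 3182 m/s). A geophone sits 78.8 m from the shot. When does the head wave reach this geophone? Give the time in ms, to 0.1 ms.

θ_c = arcsin(V₁/V₂) = arcsin(1373/3182) = 25.56°, cos θ_c = 0.9021.
Intercept time tᵢ = 2h cos θ_c / V₁ = 2·21.8·0.9021/1373 = 0.02865 s.
t = x/V₂ + tᵢ = 78.8/3182 + 0.02865 = 0.05341 s.

53.4 ms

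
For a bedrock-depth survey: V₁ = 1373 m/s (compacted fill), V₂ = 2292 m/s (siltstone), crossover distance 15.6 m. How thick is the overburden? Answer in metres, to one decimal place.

x_cross = 2h·√((V₂+V₁)/(V₂−V₁)) → h = x_cross / (2·√((V₂+V₁)/(V₂−V₁))).
√((V₂+V₁)/(V₂−V₁)) = √((2292+1373)/(2292−1373)) = 1.9970.
h = 15.6 / (2·1.9970) = 3.91 m.

3.9 m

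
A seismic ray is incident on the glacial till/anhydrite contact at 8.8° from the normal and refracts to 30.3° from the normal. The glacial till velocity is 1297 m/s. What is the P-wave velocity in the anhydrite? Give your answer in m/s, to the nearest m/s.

sin 8.8° = 0.1530; sin 30.3° = 0.5045.
V₂ = V₁·(sin θ₂/sin θ₁) = 1297·(0.5045/0.1530) = 4277.34 m/s.

4277 m/s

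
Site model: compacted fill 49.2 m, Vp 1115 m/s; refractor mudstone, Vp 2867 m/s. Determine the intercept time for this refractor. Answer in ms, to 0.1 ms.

81.3 ms

θ_c = arcsin(V₁/V₂) = arcsin(1115/2867) = 22.89°; cos θ_c = 0.9213.
tᵢ = 2h·cos θ_c / V₁ = 2·49.2·0.9213 / 1115 = 0.08130 s.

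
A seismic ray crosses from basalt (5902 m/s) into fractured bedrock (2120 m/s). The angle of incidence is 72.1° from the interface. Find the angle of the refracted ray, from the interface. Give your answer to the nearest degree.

84°

Angle from the normal: 90° − 72.1° = 17.9°.
Snell's law: sin θ₂ = (V₂/V₁)·sin θ₁ = (2120/5902)·sin 17.9° = 0.1104.
θ₂ = arcsin 0.1104 = 6.34° from the normal.
From the interface: 90° − 6.34° = 83.66°.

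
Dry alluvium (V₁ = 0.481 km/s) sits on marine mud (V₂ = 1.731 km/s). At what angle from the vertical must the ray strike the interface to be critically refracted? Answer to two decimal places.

Critical incidence: sin θ_c = V₁/V₂ = 0.481/1.731 = 0.2779.
θ_c = arcsin 0.2779 = 16.13°.

16.13°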